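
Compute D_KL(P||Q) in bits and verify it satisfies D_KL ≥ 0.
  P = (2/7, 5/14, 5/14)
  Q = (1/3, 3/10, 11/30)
0.0127 bits

KL divergence satisfies the Gibbs inequality: D_KL(P||Q) ≥ 0 for all distributions P, Q.

D_KL(P||Q) = Σ p(x) log(p(x)/q(x))
Term by term:
  x=0: 2/7 × log_2[(2/7)/(1/3)] = -0.0635
  x=1: 5/14 × log_2[(5/14)/(3/10)] = 0.0898
  x=2: 5/14 × log_2[(5/14)/(11/30)] = -0.0136
D_KL(P||Q) = 0.0127 bits

D_KL(P||Q) = 0.0127 ≥ 0 ✓

This non-negativity is a fundamental property: relative entropy cannot be negative because it measures how different Q is from P.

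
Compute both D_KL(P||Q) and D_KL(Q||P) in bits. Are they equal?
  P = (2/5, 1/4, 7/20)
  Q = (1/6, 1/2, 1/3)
D_KL(P||Q) = 0.2799, D_KL(Q||P) = 0.2660

KL divergence is not symmetric: D_KL(P||Q) ≠ D_KL(Q||P) in general.

D_KL(P||Q) = 0.2799 bits
D_KL(Q||P) = 0.2660 bits

No, they are not equal!

This asymmetry is why KL divergence is not a true distance metric.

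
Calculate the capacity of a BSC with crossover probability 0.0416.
0.7504 bits

For a binary symmetric channel (BSC) with error probability p:
Capacity C = 1 - H(p) bits per symbol

where H(p) = -p log₂(p) - (1-p) log₂(1-p) is the binary entropy function.

H(0.0416) = 0.2496 bits
C = 1 - 0.2496 = 0.7504 bits per symbol

This means we can reliably transmit up to 0.7504 bits of information per channel use.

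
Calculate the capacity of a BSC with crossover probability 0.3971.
0.0308 bits

For a binary symmetric channel (BSC) with error probability p:
Capacity C = 1 - H(p) bits per symbol

where H(p) = -p log₂(p) - (1-p) log₂(1-p) is the binary entropy function.

H(0.3971) = 0.9692 bits
C = 1 - 0.9692 = 0.0308 bits per symbol

This means we can reliably transmit up to 0.0308 bits of information per channel use.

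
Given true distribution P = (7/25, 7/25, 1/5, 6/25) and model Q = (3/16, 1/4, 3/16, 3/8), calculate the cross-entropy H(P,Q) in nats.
1.4271 nats

Cross-entropy: H(P,Q) = -Σ p(x) log q(x)

Alternatively: H(P,Q) = H(P) + D_KL(P||Q)
H(P) = 1.3773 nats
D_KL(P||Q) = 0.0498 nats

H(P,Q) = 1.3773 + 0.0498 = 1.4271 nats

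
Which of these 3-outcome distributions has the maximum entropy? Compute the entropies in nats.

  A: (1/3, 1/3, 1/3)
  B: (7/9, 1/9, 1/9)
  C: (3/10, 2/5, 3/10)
A

For a discrete distribution over n outcomes, entropy is maximized by the uniform distribution.

Computing entropies:
H(A) = 1.0986 nats
H(B) = 0.6837 nats
H(C) = 1.0889 nats

The uniform distribution (where all probabilities equal 1/3) achieves the maximum entropy of log_e(3) = 1.0986 nats.

Distribution A has the highest entropy.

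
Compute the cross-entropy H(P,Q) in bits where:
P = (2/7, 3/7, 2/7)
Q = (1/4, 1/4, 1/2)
1.7143 bits

Cross-entropy: H(P,Q) = -Σ p(x) log q(x)

Alternatively: H(P,Q) = H(P) + D_KL(P||Q)
H(P) = 1.5567 bits
D_KL(P||Q) = 0.1576 bits

H(P,Q) = 1.5567 + 0.1576 = 1.7143 bits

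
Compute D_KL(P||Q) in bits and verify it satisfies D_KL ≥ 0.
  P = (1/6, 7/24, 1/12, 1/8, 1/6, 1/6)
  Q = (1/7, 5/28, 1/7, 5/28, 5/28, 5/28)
0.0812 bits

KL divergence satisfies the Gibbs inequality: D_KL(P||Q) ≥ 0 for all distributions P, Q.

D_KL(P||Q) = Σ p(x) log(p(x)/q(x))
Term by term:
  x=0: 1/6 × log_2[(1/6)/(1/7)] = 0.0371
  x=1: 7/24 × log_2[(7/24)/(5/28)] = 0.2064
  x=2: 1/12 × log_2[(1/12)/(1/7)] = -0.0648
  x=3: 1/8 × log_2[(1/8)/(5/28)] = -0.0643
  x=4: 1/6 × log_2[(1/6)/(5/28)] = -0.0166
  x=5: 1/6 × log_2[(1/6)/(5/28)] = -0.0166
D_KL(P||Q) = 0.0812 bits

D_KL(P||Q) = 0.0812 ≥ 0 ✓

This non-negativity is a fundamental property: relative entropy cannot be negative because it measures how different Q is from P.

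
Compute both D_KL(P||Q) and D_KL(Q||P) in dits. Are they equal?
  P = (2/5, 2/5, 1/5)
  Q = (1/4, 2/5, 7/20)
D_KL(P||Q) = 0.0330, D_KL(Q||P) = 0.0340

KL divergence is not symmetric: D_KL(P||Q) ≠ D_KL(Q||P) in general.

D_KL(P||Q) = 0.0330 dits
D_KL(Q||P) = 0.0340 dits

No, they are not equal!

This asymmetry is why KL divergence is not a true distance metric.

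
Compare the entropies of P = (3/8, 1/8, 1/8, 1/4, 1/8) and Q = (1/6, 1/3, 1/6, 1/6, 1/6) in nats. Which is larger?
Q

Computing entropies in nats:
H(P) = 1.4942
H(Q) = 1.5607

Distribution Q has higher entropy.

Intuition: The distribution closer to uniform (more spread out) has higher entropy.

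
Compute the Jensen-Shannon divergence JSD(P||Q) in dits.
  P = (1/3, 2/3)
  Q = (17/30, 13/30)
0.0121 dits

Jensen-Shannon divergence is:
JSD(P||Q) = 0.5 × D_KL(P||M) + 0.5 × D_KL(Q||M)
where M = 0.5 × (P + Q) is the mixture distribution.

M = 0.5 × (1/3, 2/3) + 0.5 × (17/30, 13/30) = (9/20, 11/20)

D_KL(P||M) = 0.0123 dits
D_KL(Q||M) = 0.0119 dits

JSD(P||Q) = 0.5 × 0.0123 + 0.5 × 0.0119 = 0.0121 dits

Unlike KL divergence, JSD is symmetric and bounded: 0 ≤ JSD ≤ log(2).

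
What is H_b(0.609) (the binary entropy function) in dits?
0.2906 dits

The binary entropy function is:
H(p) = -p log(p) - (1-p) log(1-p)

H(0.609) = -0.609 × log_10(0.609) - 0.391 × log_10(0.391)
H(0.609) = 0.2906 dits

Note: Binary entropy is maximized at p=0.5 (H=1 bit) and minimized at p=0 or p=1 (H=0).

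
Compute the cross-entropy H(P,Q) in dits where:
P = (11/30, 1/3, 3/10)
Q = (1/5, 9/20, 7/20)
0.5087 dits

Cross-entropy: H(P,Q) = -Σ p(x) log q(x)

Alternatively: H(P,Q) = H(P) + D_KL(P||Q)
H(P) = 0.4757 dits
D_KL(P||Q) = 0.0330 dits

H(P,Q) = 0.4757 + 0.0330 = 0.5087 dits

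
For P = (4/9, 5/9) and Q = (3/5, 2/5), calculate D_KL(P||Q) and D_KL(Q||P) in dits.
D_KL(P||Q) = 0.0213, D_KL(Q||P) = 0.0211

KL divergence is not symmetric: D_KL(P||Q) ≠ D_KL(Q||P) in general.

D_KL(P||Q) = 0.0213 dits
D_KL(Q||P) = 0.0211 dits

No, they are not equal!

This asymmetry is why KL divergence is not a true distance metric.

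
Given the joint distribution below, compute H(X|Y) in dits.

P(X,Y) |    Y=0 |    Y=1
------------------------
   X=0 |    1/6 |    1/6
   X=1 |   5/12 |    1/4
0.2734 dits

Using the chain rule: H(X|Y) = H(X,Y) - H(Y)

First, compute H(X,Y) = 0.5683 dits

Marginal P(Y) = (7/12, 5/12)
H(Y) = 0.2950 dits

H(X|Y) = H(X,Y) - H(Y) = 0.5683 - 0.2950 = 0.2734 dits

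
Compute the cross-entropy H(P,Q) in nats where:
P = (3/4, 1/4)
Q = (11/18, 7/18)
0.6055 nats

Cross-entropy: H(P,Q) = -Σ p(x) log q(x)

Alternatively: H(P,Q) = H(P) + D_KL(P||Q)
H(P) = 0.5623 nats
D_KL(P||Q) = 0.0431 nats

H(P,Q) = 0.5623 + 0.0431 = 0.6055 nats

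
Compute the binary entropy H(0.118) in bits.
0.5236 bits

The binary entropy function is:
H(p) = -p log(p) - (1-p) log(1-p)

H(0.118) = -0.118 × log_2(0.118) - 0.882 × log_2(0.882)
H(0.118) = 0.5236 bits

Note: Binary entropy is maximized at p=0.5 (H=1 bit) and minimized at p=0 or p=1 (H=0).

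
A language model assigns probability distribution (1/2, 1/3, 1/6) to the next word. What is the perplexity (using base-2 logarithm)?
2.7495

Perplexity is 2^H (or exp(H) for natural log).

First, H = -Σ p log p = 1.4591 bits
Perplexity = 2^1.4591 = 2.7495

Interpretation: The model's uncertainty is equivalent to choosing uniformly among 2.7 options.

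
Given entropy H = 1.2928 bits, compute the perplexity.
2.4500

Perplexity is 2^H (or exp(H) for natural log).

H = 1.2928 bits
Perplexity = 2^1.2928 = 2.4500

Interpretation: The model's uncertainty is equivalent to choosing uniformly among 2.5 options.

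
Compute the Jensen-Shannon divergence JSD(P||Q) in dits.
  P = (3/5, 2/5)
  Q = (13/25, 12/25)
0.0014 dits

Jensen-Shannon divergence is:
JSD(P||Q) = 0.5 × D_KL(P||M) + 0.5 × D_KL(Q||M)
where M = 0.5 × (P + Q) is the mixture distribution.

M = 0.5 × (3/5, 2/5) + 0.5 × (13/25, 12/25) = (14/25, 11/25)

D_KL(P||M) = 0.0014 dits
D_KL(Q||M) = 0.0014 dits

JSD(P||Q) = 0.5 × 0.0014 + 0.5 × 0.0014 = 0.0014 dits

Unlike KL divergence, JSD is symmetric and bounded: 0 ≤ JSD ≤ log(2).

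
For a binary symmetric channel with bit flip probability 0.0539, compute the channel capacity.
0.6973 bits

For a binary symmetric channel (BSC) with error probability p:
Capacity C = 1 - H(p) bits per symbol

where H(p) = -p log₂(p) - (1-p) log₂(1-p) is the binary entropy function.

H(0.0539) = 0.3027 bits
C = 1 - 0.3027 = 0.6973 bits per symbol

This means we can reliably transmit up to 0.6973 bits of information per channel use.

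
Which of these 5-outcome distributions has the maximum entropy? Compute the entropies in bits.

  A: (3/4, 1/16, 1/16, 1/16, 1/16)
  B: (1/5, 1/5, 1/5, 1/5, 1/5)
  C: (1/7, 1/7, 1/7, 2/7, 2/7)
B

For a discrete distribution over n outcomes, entropy is maximized by the uniform distribution.

Computing entropies:
H(A) = 1.3113 bits
H(B) = 2.3219 bits
H(C) = 2.2359 bits

The uniform distribution (where all probabilities equal 1/5) achieves the maximum entropy of log_2(5) = 2.3219 bits.

Distribution B has the highest entropy.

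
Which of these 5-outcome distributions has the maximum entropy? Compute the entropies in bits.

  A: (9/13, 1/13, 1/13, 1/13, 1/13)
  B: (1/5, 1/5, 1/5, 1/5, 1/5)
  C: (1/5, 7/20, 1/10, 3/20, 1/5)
B

For a discrete distribution over n outcomes, entropy is maximized by the uniform distribution.

Computing entropies:
H(A) = 1.5059 bits
H(B) = 2.3219 bits
H(C) = 2.2016 bits

The uniform distribution (where all probabilities equal 1/5) achieves the maximum entropy of log_2(5) = 2.3219 bits.

Distribution B has the highest entropy.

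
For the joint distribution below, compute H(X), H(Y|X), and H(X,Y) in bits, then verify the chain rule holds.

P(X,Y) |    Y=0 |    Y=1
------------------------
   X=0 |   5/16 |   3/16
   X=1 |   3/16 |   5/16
H(X,Y) = 1.9544, H(X) = 1.0000, H(Y|X) = 0.9544 (all in bits)

Chain rule: H(X,Y) = H(X) + H(Y|X)

Left side — joint entropy directly:
H(X,Y) = -Σ p(x,y) log p(x,y) = 1.9544 bits

Right side — compute H(Y|X) from the conditional distributions:
P(X) = (1/2, 1/2), so H(X) = 1.0000 bits
H(Y|X) = Σ_x P(X=x) · H(Y|X=x):
  P(Y|X=0) = (5/8, 3/8), H(Y|X=0) = 0.9544, weight P(X=0) = 1/2
  P(Y|X=1) = (3/8, 5/8), H(Y|X=1) = 0.9544, weight P(X=1) = 1/2
H(Y|X) = 0.9544 bits

H(X) + H(Y|X) = 1.0000 + 0.9544 = 1.9544 bits

Both sides equal 1.9544 bits. ✓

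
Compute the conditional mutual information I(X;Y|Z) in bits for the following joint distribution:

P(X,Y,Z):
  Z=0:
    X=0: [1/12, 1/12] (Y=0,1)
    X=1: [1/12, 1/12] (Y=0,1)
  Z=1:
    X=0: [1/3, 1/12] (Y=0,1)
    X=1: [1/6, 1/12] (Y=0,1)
0.0105 bits

Conditional mutual information: I(X;Y|Z) = H(X|Z) + H(Y|Z) - H(X,Y|Z)

H(Z) = 0.9183
H(X,Z) = 1.8879 → H(X|Z) = 0.9696
H(Y,Z) = 1.7925 → H(Y|Z) = 0.8742
H(X,Y,Z) = 2.7516 → H(X,Y|Z) = 1.8333

I(X;Y|Z) = 0.9696 + 0.8742 - 1.8333 = 0.0105 bits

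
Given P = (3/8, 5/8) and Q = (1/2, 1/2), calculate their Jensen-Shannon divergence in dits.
0.0035 dits

Jensen-Shannon divergence is:
JSD(P||Q) = 0.5 × D_KL(P||M) + 0.5 × D_KL(Q||M)
where M = 0.5 × (P + Q) is the mixture distribution.

M = 0.5 × (3/8, 5/8) + 0.5 × (1/2, 1/2) = (7/16, 9/16)

D_KL(P||M) = 0.0035 dits
D_KL(Q||M) = 0.0034 dits

JSD(P||Q) = 0.5 × 0.0035 + 0.5 × 0.0034 = 0.0035 dits

Unlike KL divergence, JSD is symmetric and bounded: 0 ≤ JSD ≤ log(2).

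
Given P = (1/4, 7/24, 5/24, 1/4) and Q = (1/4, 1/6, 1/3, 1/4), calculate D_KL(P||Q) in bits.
0.0942 bits

KL divergence: D_KL(P||Q) = Σ p(x) log(p(x)/q(x))

Computing term by term:
  x=0: 1/4 × log_2[(1/4)/(1/4)] = 1/4 × 0.0000 = 0.0000
  x=1: 7/24 × log_2[(7/24)/(1/6)] = 7/24 × 0.8074 = 0.2355
  x=2: 5/24 × log_2[(5/24)/(1/3)] = 5/24 × -0.6781 = -0.1413
  x=3: 1/4 × log_2[(1/4)/(1/4)] = 1/4 × 0.0000 = 0.0000

D_KL(P||Q) = 0.0942 bits

Note: KL divergence is always non-negative and equals 0 iff P = Q.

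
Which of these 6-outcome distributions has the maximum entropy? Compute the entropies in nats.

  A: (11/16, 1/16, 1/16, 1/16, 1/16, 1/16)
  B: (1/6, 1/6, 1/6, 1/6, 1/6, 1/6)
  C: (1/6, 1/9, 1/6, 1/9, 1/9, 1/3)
B

For a discrete distribution over n outcomes, entropy is maximized by the uniform distribution.

Computing entropies:
H(A) = 1.1240 nats
H(B) = 1.7918 nats
H(C) = 1.6959 nats

The uniform distribution (where all probabilities equal 1/6) achieves the maximum entropy of log_e(6) = 1.7918 nats.

Distribution B has the highest entropy.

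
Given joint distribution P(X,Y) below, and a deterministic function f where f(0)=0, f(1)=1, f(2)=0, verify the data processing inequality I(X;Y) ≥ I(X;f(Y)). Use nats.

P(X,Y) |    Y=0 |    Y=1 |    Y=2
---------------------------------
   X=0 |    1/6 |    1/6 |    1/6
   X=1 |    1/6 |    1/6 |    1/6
I(X;Y) = 0.0000, I(X;f(Y)) = 0.0000, inequality holds: 0.0000 ≥ 0.0000

Data Processing Inequality: For any Markov chain X → Y → Z, we have I(X;Y) ≥ I(X;Z).

Here Z = f(Y) is a deterministic function of Y, forming X → Y → Z.

Original I(X;Y) = 0.0000 nats

After applying f:
P(X,Z) where Z=f(Y):
- P(X,Z=0) = P(X,Y=0) + P(X,Y=2)
- P(X,Z=1) = P(X,Y=1)

I(X;Z) = I(X;f(Y)) = 0.0000 nats

Verification: 0.0000 ≥ 0.0000 ✓

Information cannot be created by processing; the function f can only lose information about X.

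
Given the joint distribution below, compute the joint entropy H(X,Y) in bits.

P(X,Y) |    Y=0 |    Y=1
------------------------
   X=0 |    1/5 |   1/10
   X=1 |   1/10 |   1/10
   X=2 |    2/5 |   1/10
2.3219 bits

Joint entropy is H(X,Y) = -Σ_{x,y} p(x,y) log p(x,y).

Summing over all non-zero entries:
H(X,Y) = -[1/5·log_2(1/5) + 1/10·log_2(1/10) + 1/10·log_2(1/10) + 1/10·log_2(1/10) + 2/5·log_2(2/5) + 1/10·log_2(1/10)]
H(X,Y) = 2.3219 bits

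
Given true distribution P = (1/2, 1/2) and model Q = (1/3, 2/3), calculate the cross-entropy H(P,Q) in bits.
1.0850 bits

Cross-entropy: H(P,Q) = -Σ p(x) log q(x)

Alternatively: H(P,Q) = H(P) + D_KL(P||Q)
H(P) = 1.0000 bits
D_KL(P||Q) = 0.0850 bits

H(P,Q) = 1.0000 + 0.0850 = 1.0850 bits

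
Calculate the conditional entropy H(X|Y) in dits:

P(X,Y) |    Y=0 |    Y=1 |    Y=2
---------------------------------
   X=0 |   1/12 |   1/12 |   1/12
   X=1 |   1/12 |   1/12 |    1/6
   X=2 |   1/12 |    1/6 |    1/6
0.4607 dits

Using the chain rule: H(X|Y) = H(X,Y) - H(Y)

First, compute H(X,Y) = 0.9287 dits

Marginal P(Y) = (1/4, 1/3, 5/12)
H(Y) = 0.4680 dits

H(X|Y) = H(X,Y) - H(Y) = 0.9287 - 0.4680 = 0.4607 dits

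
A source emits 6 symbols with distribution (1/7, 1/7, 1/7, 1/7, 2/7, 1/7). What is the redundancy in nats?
0.0439 nats

Redundancy measures how far a source is from maximum entropy:
R = H_max - H(X)

Maximum entropy for 6 symbols: H_max = log_e(6) = 1.7918 nats
Actual entropy: H(X) = 1.7479 nats
Redundancy: R = 1.7918 - 1.7479 = 0.0439 nats

This redundancy represents potential for compression: the source could be compressed by 0.0439 nats per symbol.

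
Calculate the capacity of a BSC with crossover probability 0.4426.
0.0095 bits

For a binary symmetric channel (BSC) with error probability p:
Capacity C = 1 - H(p) bits per symbol

where H(p) = -p log₂(p) - (1-p) log₂(1-p) is the binary entropy function.

H(0.4426) = 0.9905 bits
C = 1 - 0.9905 = 0.0095 bits per symbol

This means we can reliably transmit up to 0.0095 bits of information per channel use.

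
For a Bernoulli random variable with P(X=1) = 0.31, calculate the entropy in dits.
0.2689 dits

The binary entropy function is:
H(p) = -p log(p) - (1-p) log(1-p)

H(0.31) = -0.31 × log_10(0.31) - 0.69 × log_10(0.69)
H(0.31) = 0.2689 dits

Note: Binary entropy is maximized at p=0.5 (H=1 bit) and minimized at p=0 or p=1 (H=0).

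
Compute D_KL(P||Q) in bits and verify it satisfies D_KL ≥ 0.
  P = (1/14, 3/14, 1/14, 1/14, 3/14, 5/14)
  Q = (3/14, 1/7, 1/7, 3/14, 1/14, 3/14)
0.4303 bits

KL divergence satisfies the Gibbs inequality: D_KL(P||Q) ≥ 0 for all distributions P, Q.

D_KL(P||Q) = Σ p(x) log(p(x)/q(x))
Term by term:
  x=0: 1/14 × log_2[(1/14)/(3/14)] = -0.1132
  x=1: 3/14 × log_2[(3/14)/(1/7)] = 0.1253
  x=2: 1/14 × log_2[(1/14)/(1/7)] = -0.0714
  x=3: 1/14 × log_2[(1/14)/(3/14)] = -0.1132
  x=4: 3/14 × log_2[(3/14)/(1/14)] = 0.3396
  x=5: 5/14 × log_2[(5/14)/(3/14)] = 0.2632
D_KL(P||Q) = 0.4303 bits

D_KL(P||Q) = 0.4303 ≥ 0 ✓

This non-negativity is a fundamental property: relative entropy cannot be negative because it measures how different Q is from P.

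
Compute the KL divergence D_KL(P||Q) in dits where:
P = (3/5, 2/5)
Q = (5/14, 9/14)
0.0528 dits

KL divergence: D_KL(P||Q) = Σ p(x) log(p(x)/q(x))

Computing term by term:
  x=0: 3/5 × log_10[(3/5)/(5/14)] = 3/5 × 0.2253 = 0.1352
  x=1: 2/5 × log_10[(2/5)/(9/14)] = 2/5 × -0.2061 = -0.0824

D_KL(P||Q) = 0.0528 dits

Note: KL divergence is always non-negative and equals 0 iff P = Q.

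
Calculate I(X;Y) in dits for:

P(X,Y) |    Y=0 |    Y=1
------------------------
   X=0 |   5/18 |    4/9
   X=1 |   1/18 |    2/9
0.0071 dits

Mutual information: I(X;Y) = H(X) + H(Y) - H(X,Y)

Marginals:
P(X) = (13/18, 5/18), H(X) = 0.2566 dits
P(Y) = (1/3, 2/3), H(Y) = 0.2764 dits

Joint entropy: H(X,Y) = 0.5259 dits

I(X;Y) = 0.2566 + 0.2764 - 0.5259 = 0.0071 dits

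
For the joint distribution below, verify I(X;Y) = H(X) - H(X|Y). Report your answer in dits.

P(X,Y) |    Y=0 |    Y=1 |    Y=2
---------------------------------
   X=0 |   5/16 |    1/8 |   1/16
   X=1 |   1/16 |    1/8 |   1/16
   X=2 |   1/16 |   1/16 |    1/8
I(X;Y) = 0.0442 dits

Mutual information has multiple equivalent forms:
- I(X;Y) = H(X) - H(X|Y)
- I(X;Y) = H(Y) - H(Y|X)
- I(X;Y) = H(X) + H(Y) - H(X,Y)

Computing all quantities:
H(X) = 0.4515, H(Y) = 0.4654, H(X,Y) = 0.8728
H(X|Y) = 0.4074, H(Y|X) = 0.4213

Verification:
H(X) - H(X|Y) = 0.4515 - 0.4074 = 0.0442
H(Y) - H(Y|X) = 0.4654 - 0.4213 = 0.0442
H(X) + H(Y) - H(X,Y) = 0.4515 + 0.4654 - 0.8728 = 0.0442

All forms give I(X;Y) = 0.0442 dits. ✓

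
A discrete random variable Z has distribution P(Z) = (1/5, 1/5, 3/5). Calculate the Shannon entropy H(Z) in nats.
0.9503 nats

Shannon entropy is H(X) = -Σ p(x) log p(x).

For P = (1/5, 1/5, 3/5):
H = -1/5 × log_e(1/5) -1/5 × log_e(1/5) -3/5 × log_e(3/5)
H = 0.9503 nats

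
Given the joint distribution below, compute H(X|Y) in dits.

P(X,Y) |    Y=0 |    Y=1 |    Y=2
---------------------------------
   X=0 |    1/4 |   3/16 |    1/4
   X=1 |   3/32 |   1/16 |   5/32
0.2661 dits

Using the chain rule: H(X|Y) = H(X,Y) - H(Y)

First, compute H(X,Y) = 0.7349 dits

Marginal P(Y) = (11/32, 1/4, 13/32)
H(Y) = 0.4689 dits

H(X|Y) = H(X,Y) - H(Y) = 0.7349 - 0.4689 = 0.2661 dits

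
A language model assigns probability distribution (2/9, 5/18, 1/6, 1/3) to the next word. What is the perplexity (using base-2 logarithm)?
3.8763

Perplexity is 2^H (or exp(H) for natural log).

First, H = -Σ p log p = 1.9547 bits
Perplexity = 2^1.9547 = 3.8763

Interpretation: The model's uncertainty is equivalent to choosing uniformly among 3.9 options.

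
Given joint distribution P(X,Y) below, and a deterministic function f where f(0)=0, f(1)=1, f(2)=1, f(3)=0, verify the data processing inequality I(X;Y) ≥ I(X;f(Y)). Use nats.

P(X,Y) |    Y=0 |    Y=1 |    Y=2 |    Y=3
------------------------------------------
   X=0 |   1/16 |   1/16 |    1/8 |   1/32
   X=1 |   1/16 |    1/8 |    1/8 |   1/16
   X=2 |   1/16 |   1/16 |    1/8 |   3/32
I(X;Y) = 0.0241, I(X;f(Y)) = 0.0070, inequality holds: 0.0241 ≥ 0.0070

Data Processing Inequality: For any Markov chain X → Y → Z, we have I(X;Y) ≥ I(X;Z).

Here Z = f(Y) is a deterministic function of Y, forming X → Y → Z.

Original I(X;Y) = 0.0241 nats

After applying f:
P(X,Z) where Z=f(Y):
- P(X,Z=0) = P(X,Y=0) + P(X,Y=3)
- P(X,Z=1) = P(X,Y=1) + P(X,Y=2)

I(X;Z) = I(X;f(Y)) = 0.0070 nats

Verification: 0.0241 ≥ 0.0070 ✓

Information cannot be created by processing; the function f can only lose information about X.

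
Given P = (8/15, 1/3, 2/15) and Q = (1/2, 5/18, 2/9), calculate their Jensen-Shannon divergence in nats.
0.0071 nats

Jensen-Shannon divergence is:
JSD(P||Q) = 0.5 × D_KL(P||M) + 0.5 × D_KL(Q||M)
where M = 0.5 × (P + Q) is the mixture distribution.

M = 0.5 × (8/15, 1/3, 2/15) + 0.5 × (1/2, 5/18, 2/9) = (0.516667, 11/36, 0.177778)

D_KL(P||M) = 0.0076 nats
D_KL(Q||M) = 0.0067 nats

JSD(P||Q) = 0.5 × 0.0076 + 0.5 × 0.0067 = 0.0071 nats

Unlike KL divergence, JSD is symmetric and bounded: 0 ≤ JSD ≤ log(2).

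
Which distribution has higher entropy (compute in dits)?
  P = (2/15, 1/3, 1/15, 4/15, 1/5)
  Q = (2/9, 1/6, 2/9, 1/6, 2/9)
Q

Computing entropies in dits:
H(P) = 0.6470
H(Q) = 0.6949

Distribution Q has higher entropy.

Intuition: The distribution closer to uniform (more spread out) has higher entropy.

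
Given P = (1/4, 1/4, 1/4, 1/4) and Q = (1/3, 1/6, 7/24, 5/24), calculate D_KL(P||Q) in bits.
0.0526 bits

KL divergence: D_KL(P||Q) = Σ p(x) log(p(x)/q(x))

Computing term by term:
  x=0: 1/4 × log_2[(1/4)/(1/3)] = 1/4 × -0.4150 = -0.1038
  x=1: 1/4 × log_2[(1/4)/(1/6)] = 1/4 × 0.5850 = 0.1462
  x=2: 1/4 × log_2[(1/4)/(7/24)] = 1/4 × -0.2224 = -0.0556
  x=3: 1/4 × log_2[(1/4)/(5/24)] = 1/4 × 0.2630 = 0.0658

D_KL(P||Q) = 0.0526 bits

Note: KL divergence is always non-negative and equals 0 iff P = Q.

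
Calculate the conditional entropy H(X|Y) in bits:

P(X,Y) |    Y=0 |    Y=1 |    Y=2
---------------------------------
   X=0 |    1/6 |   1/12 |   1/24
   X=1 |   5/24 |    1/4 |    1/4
0.8147 bits

Using the chain rule: H(X|Y) = H(X,Y) - H(Y)

First, compute H(X,Y) = 2.3921 bits

Marginal P(Y) = (3/8, 1/3, 7/24)
H(Y) = 1.5774 bits

H(X|Y) = H(X,Y) - H(Y) = 2.3921 - 1.5774 = 0.8147 bits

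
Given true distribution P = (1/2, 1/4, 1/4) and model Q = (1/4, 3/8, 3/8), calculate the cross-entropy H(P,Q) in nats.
1.1836 nats

Cross-entropy: H(P,Q) = -Σ p(x) log q(x)

Alternatively: H(P,Q) = H(P) + D_KL(P||Q)
H(P) = 1.0397 nats
D_KL(P||Q) = 0.1438 nats

H(P,Q) = 1.0397 + 0.1438 = 1.1836 nats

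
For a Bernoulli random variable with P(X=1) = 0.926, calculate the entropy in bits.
0.3807 bits

The binary entropy function is:
H(p) = -p log(p) - (1-p) log(1-p)

H(0.926) = -0.926 × log_2(0.926) - 0.074 × log_2(0.074)
H(0.926) = 0.3807 bits

Note: Binary entropy is maximized at p=0.5 (H=1 bit) and minimized at p=0 or p=1 (H=0).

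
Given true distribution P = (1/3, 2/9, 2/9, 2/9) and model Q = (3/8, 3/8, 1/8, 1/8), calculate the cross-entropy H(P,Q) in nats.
1.4691 nats

Cross-entropy: H(P,Q) = -Σ p(x) log q(x)

Alternatively: H(P,Q) = H(P) + D_KL(P||Q)
H(P) = 1.3689 nats
D_KL(P||Q) = 0.1002 nats

H(P,Q) = 1.3689 + 0.1002 = 1.4691 nats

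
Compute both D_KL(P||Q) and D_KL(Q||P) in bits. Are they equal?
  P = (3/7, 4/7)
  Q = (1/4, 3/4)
D_KL(P||Q) = 0.1091, D_KL(Q||P) = 0.0998

KL divergence is not symmetric: D_KL(P||Q) ≠ D_KL(Q||P) in general.

D_KL(P||Q) = 0.1091 bits
D_KL(Q||P) = 0.0998 bits

No, they are not equal!

This asymmetry is why KL divergence is not a true distance metric.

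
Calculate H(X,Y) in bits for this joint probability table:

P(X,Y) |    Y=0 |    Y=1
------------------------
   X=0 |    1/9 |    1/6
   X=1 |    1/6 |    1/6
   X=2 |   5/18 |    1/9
2.5102 bits

Joint entropy is H(X,Y) = -Σ_{x,y} p(x,y) log p(x,y).

Summing over all non-zero entries:
H(X,Y) = -[1/9·log_2(1/9) + 1/6·log_2(1/6) + 1/6·log_2(1/6) + 1/6·log_2(1/6) + 5/18·log_2(5/18) + 1/9·log_2(1/9)]
H(X,Y) = 2.5102 bits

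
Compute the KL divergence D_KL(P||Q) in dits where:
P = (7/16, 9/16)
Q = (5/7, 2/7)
0.0723 dits

KL divergence: D_KL(P||Q) = Σ p(x) log(p(x)/q(x))

Computing term by term:
  x=0: 7/16 × log_10[(7/16)/(5/7)] = 7/16 × -0.2129 = -0.0931
  x=1: 9/16 × log_10[(9/16)/(2/7)] = 9/16 × 0.2942 = 0.1655

D_KL(P||Q) = 0.0723 dits

Note: KL divergence is always non-negative and equals 0 iff P = Q.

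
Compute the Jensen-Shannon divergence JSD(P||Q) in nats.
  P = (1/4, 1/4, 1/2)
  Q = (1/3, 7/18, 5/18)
0.0267 nats

Jensen-Shannon divergence is:
JSD(P||Q) = 0.5 × D_KL(P||M) + 0.5 × D_KL(Q||M)
where M = 0.5 × (P + Q) is the mixture distribution.

M = 0.5 × (1/4, 1/4, 1/2) + 0.5 × (1/3, 7/18, 5/18) = (7/24, 0.319444, 7/18)

D_KL(P||M) = 0.0258 nats
D_KL(Q||M) = 0.0275 nats

JSD(P||Q) = 0.5 × 0.0258 + 0.5 × 0.0275 = 0.0267 nats

Unlike KL divergence, JSD is symmetric and bounded: 0 ≤ JSD ≤ log(2).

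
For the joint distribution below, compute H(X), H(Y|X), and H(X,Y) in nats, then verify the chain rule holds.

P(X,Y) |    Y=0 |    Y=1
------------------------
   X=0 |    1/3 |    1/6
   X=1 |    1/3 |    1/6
H(X,Y) = 1.3297, H(X) = 0.6931, H(Y|X) = 0.6365 (all in nats)

Chain rule: H(X,Y) = H(X) + H(Y|X)

Left side — joint entropy directly:
H(X,Y) = -Σ p(x,y) log p(x,y) = 1.3297 nats

Right side — compute H(Y|X) from the conditional distributions:
P(X) = (1/2, 1/2), so H(X) = 0.6931 nats
H(Y|X) = Σ_x P(X=x) · H(Y|X=x):
  P(Y|X=0) = (2/3, 1/3), H(Y|X=0) = 0.6365, weight P(X=0) = 1/2
  P(Y|X=1) = (2/3, 1/3), H(Y|X=1) = 0.6365, weight P(X=1) = 1/2
H(Y|X) = 0.6365 nats

H(X) + H(Y|X) = 0.6931 + 0.6365 = 1.3297 nats

Both sides equal 1.3297 nats. ✓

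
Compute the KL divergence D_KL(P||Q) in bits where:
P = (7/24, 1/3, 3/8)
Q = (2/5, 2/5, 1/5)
0.1195 bits

KL divergence: D_KL(P||Q) = Σ p(x) log(p(x)/q(x))

Computing term by term:
  x=0: 7/24 × log_2[(7/24)/(2/5)] = 7/24 × -0.4557 = -0.1329
  x=1: 1/3 × log_2[(1/3)/(2/5)] = 1/3 × -0.2630 = -0.0877
  x=2: 3/8 × log_2[(3/8)/(1/5)] = 3/8 × 0.9069 = 0.3401

D_KL(P||Q) = 0.1195 bits

Note: KL divergence is always non-negative and equals 0 iff P = Q.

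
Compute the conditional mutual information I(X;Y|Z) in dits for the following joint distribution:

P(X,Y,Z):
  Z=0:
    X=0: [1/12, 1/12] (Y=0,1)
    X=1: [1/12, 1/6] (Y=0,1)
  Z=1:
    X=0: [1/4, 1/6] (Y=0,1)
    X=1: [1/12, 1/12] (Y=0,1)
0.0036 dits

Conditional mutual information: I(X;Y|Z) = H(X|Z) + H(Y|Z) - H(X,Y|Z)

H(Z) = 0.2950
H(X,Z) = 0.5683 → H(X|Z) = 0.2734
H(Y,Z) = 0.5898 → H(Y|Z) = 0.2948
H(X,Y,Z) = 0.8596 → H(X,Y|Z) = 0.5646

I(X;Y|Z) = 0.2734 + 0.2948 - 0.5646 = 0.0036 dits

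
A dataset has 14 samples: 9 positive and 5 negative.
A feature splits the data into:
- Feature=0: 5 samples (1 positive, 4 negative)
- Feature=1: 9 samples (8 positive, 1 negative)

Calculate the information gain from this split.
0.3589 bits

Information Gain = H(Y) - H(Y|Feature)

Before split:
P(positive) = 9/14 = 0.6429
H(Y) = 0.9403 bits

After split:
Feature=0: H = 0.7219 bits (weight = 5/14)
Feature=1: H = 0.5033 bits (weight = 9/14)
H(Y|Feature) = (5/14)×0.7219 + (9/14)×0.5033 = 0.5814 bits

Information Gain = 0.9403 - 0.5814 = 0.3589 bits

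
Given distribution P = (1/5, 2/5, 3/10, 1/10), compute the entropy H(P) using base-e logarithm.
1.2799 nats

Shannon entropy is H(X) = -Σ p(x) log p(x).

For P = (1/5, 2/5, 3/10, 1/10):
H = -1/5 × log_e(1/5) -2/5 × log_e(2/5) -3/10 × log_e(3/10) -1/10 × log_e(1/10)
H = 1.2799 nats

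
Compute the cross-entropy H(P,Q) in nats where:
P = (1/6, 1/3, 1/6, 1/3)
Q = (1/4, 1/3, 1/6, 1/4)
1.3580 nats

Cross-entropy: H(P,Q) = -Σ p(x) log q(x)

Alternatively: H(P,Q) = H(P) + D_KL(P||Q)
H(P) = 1.3297 nats
D_KL(P||Q) = 0.0283 nats

H(P,Q) = 1.3297 + 0.0283 = 1.3580 nats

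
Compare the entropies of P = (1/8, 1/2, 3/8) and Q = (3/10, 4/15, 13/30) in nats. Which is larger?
Q

Computing entropies in nats:
H(P) = 0.9743
H(Q) = 1.0760

Distribution Q has higher entropy.

Intuition: The distribution closer to uniform (more spread out) has higher entropy.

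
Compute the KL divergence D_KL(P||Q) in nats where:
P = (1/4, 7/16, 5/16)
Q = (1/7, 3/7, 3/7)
0.0502 nats

KL divergence: D_KL(P||Q) = Σ p(x) log(p(x)/q(x))

Computing term by term:
  x=0: 1/4 × log_e[(1/4)/(1/7)] = 1/4 × 0.5596 = 0.1399
  x=1: 7/16 × log_e[(7/16)/(3/7)] = 7/16 × 0.0206 = 0.0090
  x=2: 5/16 × log_e[(5/16)/(3/7)] = 5/16 × -0.3159 = -0.0987

D_KL(P||Q) = 0.0502 nats

Note: KL divergence is always non-negative and equals 0 iff P = Q.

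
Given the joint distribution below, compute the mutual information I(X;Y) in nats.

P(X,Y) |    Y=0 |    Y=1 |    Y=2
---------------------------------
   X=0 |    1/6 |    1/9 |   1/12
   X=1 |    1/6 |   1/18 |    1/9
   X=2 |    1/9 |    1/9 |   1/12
0.0198 nats

Mutual information: I(X;Y) = H(X) + H(Y) - H(X,Y)

Marginals:
P(X) = (13/36, 1/3, 11/36), H(X) = 1.0963 nats
P(Y) = (4/9, 5/18, 5/18), H(Y) = 1.0720 nats

Joint entropy: H(X,Y) = 2.1485 nats

I(X;Y) = 1.0963 + 1.0720 - 2.1485 = 0.0198 nats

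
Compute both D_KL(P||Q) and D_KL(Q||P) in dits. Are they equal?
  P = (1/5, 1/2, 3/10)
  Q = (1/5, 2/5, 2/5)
D_KL(P||Q) = 0.0110, D_KL(Q||P) = 0.0112

KL divergence is not symmetric: D_KL(P||Q) ≠ D_KL(Q||P) in general.

D_KL(P||Q) = 0.0110 dits
D_KL(Q||P) = 0.0112 dits

No, they are not equal!

This asymmetry is why KL divergence is not a true distance metric.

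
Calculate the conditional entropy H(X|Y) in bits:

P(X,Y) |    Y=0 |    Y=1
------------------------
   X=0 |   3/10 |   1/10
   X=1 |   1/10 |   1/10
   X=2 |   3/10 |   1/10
1.4897 bits

Using the chain rule: H(X|Y) = H(X,Y) - H(Y)

First, compute H(X,Y) = 2.3710 bits

Marginal P(Y) = (7/10, 3/10)
H(Y) = 0.8813 bits

H(X|Y) = H(X,Y) - H(Y) = 2.3710 - 0.8813 = 1.4897 bits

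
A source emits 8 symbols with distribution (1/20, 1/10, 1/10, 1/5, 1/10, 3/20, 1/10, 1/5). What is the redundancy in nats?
0.0803 nats

Redundancy measures how far a source is from maximum entropy:
R = H_max - H(X)

Maximum entropy for 8 symbols: H_max = log_e(8) = 2.0794 nats
Actual entropy: H(X) = 1.9992 nats
Redundancy: R = 2.0794 - 1.9992 = 0.0803 nats

This redundancy represents potential for compression: the source could be compressed by 0.0803 nats per symbol.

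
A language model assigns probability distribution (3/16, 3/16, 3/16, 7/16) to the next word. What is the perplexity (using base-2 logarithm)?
3.6814

Perplexity is 2^H (or exp(H) for natural log).

First, H = -Σ p log p = 1.8802 bits
Perplexity = 2^1.8802 = 3.6814

Interpretation: The model's uncertainty is equivalent to choosing uniformly among 3.7 options.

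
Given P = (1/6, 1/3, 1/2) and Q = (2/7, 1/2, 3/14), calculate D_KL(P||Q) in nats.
0.1987 nats

KL divergence: D_KL(P||Q) = Σ p(x) log(p(x)/q(x))

Computing term by term:
  x=0: 1/6 × log_e[(1/6)/(2/7)] = 1/6 × -0.5390 = -0.0898
  x=1: 1/3 × log_e[(1/3)/(1/2)] = 1/3 × -0.4055 = -0.1352
  x=2: 1/2 × log_e[(1/2)/(3/14)] = 1/2 × 0.8473 = 0.4236

D_KL(P||Q) = 0.1987 nats

Note: KL divergence is always non-negative and equals 0 iff P = Q.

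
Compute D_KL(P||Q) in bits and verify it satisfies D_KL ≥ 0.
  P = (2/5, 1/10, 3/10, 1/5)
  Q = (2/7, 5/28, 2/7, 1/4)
0.0673 bits

KL divergence satisfies the Gibbs inequality: D_KL(P||Q) ≥ 0 for all distributions P, Q.

D_KL(P||Q) = Σ p(x) log(p(x)/q(x))
Term by term:
  x=0: 2/5 × log_2[(2/5)/(2/7)] = 0.1942
  x=1: 1/10 × log_2[(1/10)/(5/28)] = -0.0837
  x=2: 3/10 × log_2[(3/10)/(2/7)] = 0.0211
  x=3: 1/5 × log_2[(1/5)/(1/4)] = -0.0644
D_KL(P||Q) = 0.0673 bits

D_KL(P||Q) = 0.0673 ≥ 0 ✓

This non-negativity is a fundamental property: relative entropy cannot be negative because it measures how different Q is from P.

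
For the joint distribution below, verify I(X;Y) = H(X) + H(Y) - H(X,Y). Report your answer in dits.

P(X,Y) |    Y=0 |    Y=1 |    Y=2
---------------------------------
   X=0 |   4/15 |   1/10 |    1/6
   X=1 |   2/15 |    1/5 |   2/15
I(X;Y) = 0.0171 dits

Mutual information has multiple equivalent forms:
- I(X;Y) = H(X) - H(X|Y)
- I(X;Y) = H(Y) - H(Y|X)
- I(X;Y) = H(X) + H(Y) - H(X,Y)

Computing all quantities:
H(X) = 0.3001, H(Y) = 0.4729, H(X,Y) = 0.7559
H(X|Y) = 0.2830, H(Y|X) = 0.4558

Verification:
H(X) - H(X|Y) = 0.3001 - 0.2830 = 0.0171
H(Y) - H(Y|X) = 0.4729 - 0.4558 = 0.0171
H(X) + H(Y) - H(X,Y) = 0.3001 + 0.4729 - 0.7559 = 0.0171

All forms give I(X;Y) = 0.0171 dits. ✓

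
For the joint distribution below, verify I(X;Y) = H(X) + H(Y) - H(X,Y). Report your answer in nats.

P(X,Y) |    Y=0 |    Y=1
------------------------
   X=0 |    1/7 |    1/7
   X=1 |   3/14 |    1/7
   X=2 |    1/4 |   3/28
I(X;Y) = 0.0134 nats

Mutual information has multiple equivalent forms:
- I(X;Y) = H(X) - H(X|Y)
- I(X;Y) = H(Y) - H(Y|X)
- I(X;Y) = H(X) + H(Y) - H(X,Y)

Computing all quantities:
H(X) = 1.0934, H(Y) = 0.6700, H(X,Y) = 1.7499
H(X|Y) = 1.0799, H(Y|X) = 0.6566

Verification:
H(X) - H(X|Y) = 1.0934 - 1.0799 = 0.0134
H(Y) - H(Y|X) = 0.6700 - 0.6566 = 0.0134
H(X) + H(Y) - H(X,Y) = 1.0934 + 0.6700 - 1.7499 = 0.0134

All forms give I(X;Y) = 0.0134 nats. ✓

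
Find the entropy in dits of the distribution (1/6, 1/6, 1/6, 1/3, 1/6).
0.6778 dits

Shannon entropy is H(X) = -Σ p(x) log p(x).

For P = (1/6, 1/6, 1/6, 1/3, 1/6):
H = -1/6 × log_10(1/6) -1/6 × log_10(1/6) -1/6 × log_10(1/6) -1/3 × log_10(1/3) -1/6 × log_10(1/6)
H = 0.6778 dits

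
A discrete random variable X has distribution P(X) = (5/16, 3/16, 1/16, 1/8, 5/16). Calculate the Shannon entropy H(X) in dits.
0.6402 dits

Shannon entropy is H(X) = -Σ p(x) log p(x).

For P = (5/16, 3/16, 1/16, 1/8, 5/16):
H = -5/16 × log_10(5/16) -3/16 × log_10(3/16) -1/16 × log_10(1/16) -1/8 × log_10(1/8) -5/16 × log_10(5/16)
H = 0.6402 dits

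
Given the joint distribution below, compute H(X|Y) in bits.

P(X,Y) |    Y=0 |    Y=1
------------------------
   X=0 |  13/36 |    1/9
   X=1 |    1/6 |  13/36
0.8466 bits

Using the chain rule: H(X|Y) = H(X,Y) - H(Y)

First, compute H(X,Y) = 1.8443 bits

Marginal P(Y) = (19/36, 17/36)
H(Y) = 0.9978 bits

H(X|Y) = H(X,Y) - H(Y) = 1.8443 - 0.9978 = 0.8466 bits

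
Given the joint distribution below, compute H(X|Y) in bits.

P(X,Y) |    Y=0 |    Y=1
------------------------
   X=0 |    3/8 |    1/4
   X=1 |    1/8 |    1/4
0.9056 bits

Using the chain rule: H(X|Y) = H(X,Y) - H(Y)

First, compute H(X,Y) = 1.9056 bits

Marginal P(Y) = (1/2, 1/2)
H(Y) = 1.0000 bits

H(X|Y) = H(X,Y) - H(Y) = 1.9056 - 1.0000 = 0.9056 bits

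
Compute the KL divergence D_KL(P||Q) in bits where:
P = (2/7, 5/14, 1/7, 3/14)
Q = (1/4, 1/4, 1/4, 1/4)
0.0758 bits

KL divergence: D_KL(P||Q) = Σ p(x) log(p(x)/q(x))

Computing term by term:
  x=0: 2/7 × log_2[(2/7)/(1/4)] = 2/7 × 0.1926 = 0.0550
  x=1: 5/14 × log_2[(5/14)/(1/4)] = 5/14 × 0.5146 = 0.1838
  x=2: 1/7 × log_2[(1/7)/(1/4)] = 1/7 × -0.8074 = -0.1153
  x=3: 3/14 × log_2[(3/14)/(1/4)] = 3/14 × -0.2224 = -0.0477

D_KL(P||Q) = 0.0758 bits

Note: KL divergence is always non-negative and equals 0 iff P = Q.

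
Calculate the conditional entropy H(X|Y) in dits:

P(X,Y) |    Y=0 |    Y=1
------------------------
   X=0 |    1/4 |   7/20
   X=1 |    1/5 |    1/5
0.2908 dits

Using the chain rule: H(X|Y) = H(X,Y) - H(Y)

First, compute H(X,Y) = 0.5897 dits

Marginal P(Y) = (9/20, 11/20)
H(Y) = 0.2989 dits

H(X|Y) = H(X,Y) - H(Y) = 0.5897 - 0.2989 = 0.2908 dits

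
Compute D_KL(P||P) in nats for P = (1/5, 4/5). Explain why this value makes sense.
0.0000 nats

KL divergence satisfies the Gibbs inequality: D_KL(P||Q) ≥ 0 for all distributions P, Q.

D_KL(P||Q) = Σ p(x) log(p(x)/q(x))
Each term is p(x) × log_e(p(x)/p(x)) = p(x) × log_e(1) = 0, so the sum is 0.
D_KL(P||Q) = 0.0000 nats

When P = Q, the KL divergence is exactly 0, as there is no 'divergence' between identical distributions.

This non-negativity is a fundamental property: relative entropy cannot be negative because it measures how different Q is from P.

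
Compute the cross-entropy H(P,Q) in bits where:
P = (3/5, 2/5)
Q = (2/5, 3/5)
1.0879 bits

Cross-entropy: H(P,Q) = -Σ p(x) log q(x)

Alternatively: H(P,Q) = H(P) + D_KL(P||Q)
H(P) = 0.9710 bits
D_KL(P||Q) = 0.1170 bits

H(P,Q) = 0.9710 + 0.1170 = 1.0879 bits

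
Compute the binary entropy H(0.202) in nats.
0.5032 nats

The binary entropy function is:
H(p) = -p log(p) - (1-p) log(1-p)

H(0.202) = -0.202 × log_e(0.202) - 0.798 × log_e(0.798)
H(0.202) = 0.5032 nats

Note: Binary entropy is maximized at p=0.5 (H=1 bit) and minimized at p=0 or p=1 (H=0).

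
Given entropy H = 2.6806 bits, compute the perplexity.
6.4112

Perplexity is 2^H (or exp(H) for natural log).

H = 2.6806 bits
Perplexity = 2^2.6806 = 6.4112

Interpretation: The model's uncertainty is equivalent to choosing uniformly among 6.4 options.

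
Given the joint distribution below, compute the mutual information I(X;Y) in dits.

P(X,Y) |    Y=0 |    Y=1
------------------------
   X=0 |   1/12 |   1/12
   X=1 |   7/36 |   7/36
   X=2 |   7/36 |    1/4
0.0008 dits

Mutual information: I(X;Y) = H(X) + H(Y) - H(X,Y)

Marginals:
P(X) = (1/6, 7/18, 4/9), H(X) = 0.4457 dits
P(Y) = (17/36, 19/36), H(Y) = 0.3004 dits

Joint entropy: H(X,Y) = 0.7452 dits

I(X;Y) = 0.4457 + 0.3004 - 0.7452 = 0.0008 dits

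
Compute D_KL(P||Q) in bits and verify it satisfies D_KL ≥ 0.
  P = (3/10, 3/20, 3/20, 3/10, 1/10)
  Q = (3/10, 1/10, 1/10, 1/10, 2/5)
0.4510 bits

KL divergence satisfies the Gibbs inequality: D_KL(P||Q) ≥ 0 for all distributions P, Q.

D_KL(P||Q) = Σ p(x) log(p(x)/q(x))
Term by term:
  x=0: 3/10 × log_2[(3/10)/(3/10)] = 0.0000
  x=1: 3/20 × log_2[(3/20)/(1/10)] = 0.0877
  x=2: 3/20 × log_2[(3/20)/(1/10)] = 0.0877
  x=3: 3/10 × log_2[(3/10)/(1/10)] = 0.4755
  x=4: 1/10 × log_2[(1/10)/(2/5)] = -0.2000
D_KL(P||Q) = 0.4510 bits

D_KL(P||Q) = 0.4510 ≥ 0 ✓

This non-negativity is a fundamental property: relative entropy cannot be negative because it measures how different Q is from P.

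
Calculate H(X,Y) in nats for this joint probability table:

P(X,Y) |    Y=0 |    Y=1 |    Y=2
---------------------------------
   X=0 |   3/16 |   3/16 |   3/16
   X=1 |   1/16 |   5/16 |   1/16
1.6517 nats

Joint entropy is H(X,Y) = -Σ_{x,y} p(x,y) log p(x,y).

Summing over all non-zero entries:
H(X,Y) = -[3/16·log_e(3/16) + 3/16·log_e(3/16) + 3/16·log_e(3/16) + 1/16·log_e(1/16) + 5/16·log_e(5/16) + 1/16·log_e(1/16)]
H(X,Y) = 1.6517 nats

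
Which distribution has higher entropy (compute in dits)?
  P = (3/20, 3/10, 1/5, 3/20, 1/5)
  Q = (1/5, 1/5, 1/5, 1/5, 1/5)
Q

Computing entropies in dits:
H(P) = 0.6836
H(Q) = 0.6990

Distribution Q has higher entropy.

Intuition: The distribution closer to uniform (more spread out) has higher entropy.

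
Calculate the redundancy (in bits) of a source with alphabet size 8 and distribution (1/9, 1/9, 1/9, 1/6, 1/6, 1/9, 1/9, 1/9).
0.0251 bits

Redundancy measures how far a source is from maximum entropy:
R = H_max - H(X)

Maximum entropy for 8 symbols: H_max = log_2(8) = 3.0000 bits
Actual entropy: H(X) = 2.9749 bits
Redundancy: R = 3.0000 - 2.9749 = 0.0251 bits

This redundancy represents potential for compression: the source could be compressed by 0.0251 bits per symbol.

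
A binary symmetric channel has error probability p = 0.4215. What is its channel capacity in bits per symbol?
0.0179 bits

For a binary symmetric channel (BSC) with error probability p:
Capacity C = 1 - H(p) bits per symbol

where H(p) = -p log₂(p) - (1-p) log₂(1-p) is the binary entropy function.

H(0.4215) = 0.9821 bits
C = 1 - 0.9821 = 0.0179 bits per symbol

This means we can reliably transmit up to 0.0179 bits of information per channel use.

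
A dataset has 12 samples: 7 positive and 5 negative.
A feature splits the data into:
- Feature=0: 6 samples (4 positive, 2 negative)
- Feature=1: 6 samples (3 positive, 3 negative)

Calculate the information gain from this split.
0.0207 bits

Information Gain = H(Y) - H(Y|Feature)

Before split:
P(positive) = 7/12 = 0.5833
H(Y) = 0.9799 bits

After split:
Feature=0: H = 0.9183 bits (weight = 6/12)
Feature=1: H = 1.0000 bits (weight = 6/12)
H(Y|Feature) = (6/12)×0.9183 + (6/12)×1.0000 = 0.9591 bits

Information Gain = 0.9799 - 0.9591 = 0.0207 bits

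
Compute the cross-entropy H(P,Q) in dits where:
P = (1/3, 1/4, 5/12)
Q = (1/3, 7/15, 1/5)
0.5330 dits

Cross-entropy: H(P,Q) = -Σ p(x) log q(x)

Alternatively: H(P,Q) = H(P) + D_KL(P||Q)
H(P) = 0.4680 dits
D_KL(P||Q) = 0.0650 dits

H(P,Q) = 0.4680 + 0.0650 = 0.5330 dits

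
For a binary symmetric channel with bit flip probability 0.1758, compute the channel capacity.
0.3292 bits

For a binary symmetric channel (BSC) with error probability p:
Capacity C = 1 - H(p) bits per symbol

where H(p) = -p log₂(p) - (1-p) log₂(1-p) is the binary entropy function.

H(0.1758) = 0.6708 bits
C = 1 - 0.6708 = 0.3292 bits per symbol

This means we can reliably transmit up to 0.3292 bits of information per channel use.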